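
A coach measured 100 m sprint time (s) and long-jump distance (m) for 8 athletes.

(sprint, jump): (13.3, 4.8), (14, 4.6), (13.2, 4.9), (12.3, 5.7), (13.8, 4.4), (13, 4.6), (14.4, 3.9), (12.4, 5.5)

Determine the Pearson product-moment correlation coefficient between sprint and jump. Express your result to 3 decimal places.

n = 8, Σx = 106.4, Σy = 38.4, Σx² = 1418.98, Σy² = 186.68, Σxy = 507.91
nΣxy − ΣxΣy = 4063.28 − 4085.76 = -22.48
nΣx² − (Σx)² = 11351.84 − 11320.96 = 30.88; nΣy² − (Σy)² = 1493.44 − 1474.56 = 18.88
r = -22.48 / √(30.88 × 18.88) = -22.48 / 24.1457 ≈ -0.931

-0.931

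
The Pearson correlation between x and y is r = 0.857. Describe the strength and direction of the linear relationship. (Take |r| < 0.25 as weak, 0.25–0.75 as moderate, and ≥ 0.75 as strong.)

strong positive

r = 0.857 > 0 so the relationship is positive.
|r| = 0.857, which falls in the strong range.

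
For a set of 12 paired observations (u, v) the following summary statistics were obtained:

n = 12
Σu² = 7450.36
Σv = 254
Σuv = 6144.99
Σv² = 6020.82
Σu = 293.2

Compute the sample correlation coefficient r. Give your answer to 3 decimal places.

-0.142

r = (nΣuv − ΣuΣv) / √[(nΣu² − (Σu)²)(nΣv² − (Σv)²)]
Numerator: 12×6144.99 − 293.2×254 = -732.92
Denominator: √[(89404.32 − 85966.24)(72249.84 − 64516)] = √[3438.08 × 7733.84] = 5156.5066
r = -732.92 / 5156.5066 ≈ -0.142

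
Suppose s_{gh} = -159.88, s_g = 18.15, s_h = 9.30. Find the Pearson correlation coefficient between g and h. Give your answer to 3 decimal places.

r = Cov(g,h) / (s_g · s_h) = -159.88 / (18.15 × 9.30)
  = -159.88 / 168.7950 ≈ -0.947

-0.947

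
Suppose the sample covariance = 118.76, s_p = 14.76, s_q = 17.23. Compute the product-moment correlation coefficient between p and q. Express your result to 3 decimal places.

0.467

r = Cov(p,q) / (s_p · s_q) = 118.76 / (14.76 × 17.23)
  = 118.76 / 254.3148 ≈ 0.467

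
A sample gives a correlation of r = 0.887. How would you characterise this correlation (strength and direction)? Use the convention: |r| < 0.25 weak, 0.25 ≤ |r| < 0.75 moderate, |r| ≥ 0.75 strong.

r = 0.887 > 0 so the relationship is positive.
|r| = 0.887, which falls in the strong range.

strong positive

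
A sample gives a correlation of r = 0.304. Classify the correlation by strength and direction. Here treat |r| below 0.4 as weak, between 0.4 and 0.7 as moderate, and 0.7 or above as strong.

r = 0.304 > 0 so the relationship is positive.
|r| = 0.304, which falls in the weak range.

weak positive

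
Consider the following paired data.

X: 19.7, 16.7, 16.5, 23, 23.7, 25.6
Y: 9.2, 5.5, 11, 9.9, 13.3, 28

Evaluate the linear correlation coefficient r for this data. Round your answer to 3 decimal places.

n = 6, ΣX = 125.2, ΣY = 76.9, ΣX² = 2685.28, ΣY² = 1294.79, ΣXY = 1714.3
nΣXY − ΣXΣY = 10285.8 − 9627.88 = 657.92
nΣX² − (ΣX)² = 16111.68 − 15675.04 = 436.64; nΣY² − (ΣY)² = 7768.74 − 5913.61 = 1855.13
r = 657.92 / √(436.64 × 1855.13) = 657.92 / 900.0133 ≈ 0.731

0.731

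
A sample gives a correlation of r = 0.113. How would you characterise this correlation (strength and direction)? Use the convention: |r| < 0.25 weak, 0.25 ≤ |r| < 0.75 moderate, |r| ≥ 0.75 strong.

weak positive

r = 0.113 > 0 so the relationship is positive.
|r| = 0.113, which falls in the weak range.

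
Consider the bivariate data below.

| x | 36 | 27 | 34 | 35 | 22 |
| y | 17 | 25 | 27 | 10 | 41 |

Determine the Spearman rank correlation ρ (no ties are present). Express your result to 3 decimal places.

Rank x: 5, 2, 3, 4, 1
Rank y: 2, 3, 4, 1, 5
d = rank(x) − rank(y): 3, -1, -1, 3, -4; Σd² = 36
ρ = 1 − 6Σd² / [n(n²−1)] = 1 − 6×36 / (5×24) = 1 − 216/120 ≈ -0.800

-0.800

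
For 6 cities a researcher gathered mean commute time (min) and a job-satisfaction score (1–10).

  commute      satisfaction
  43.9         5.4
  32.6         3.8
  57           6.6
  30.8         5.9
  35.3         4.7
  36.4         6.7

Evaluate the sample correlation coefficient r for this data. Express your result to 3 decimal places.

n = 6, Σx = 236, Σy = 33.1, Σx² = 9758.66, Σy² = 188.95, Σxy = 1328.65
nΣxy − ΣxΣy = 7971.9 − 7811.6 = 160.3
nΣx² − (Σx)² = 58551.96 − 55696 = 2855.96; nΣy² − (Σy)² = 1133.7 − 1095.61 = 38.09
r = 160.3 / √(2855.96 × 38.09) = 160.3 / 329.8235 ≈ 0.486

0.486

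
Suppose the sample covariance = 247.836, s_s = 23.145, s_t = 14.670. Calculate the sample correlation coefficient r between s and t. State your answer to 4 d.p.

0.7299

r = Cov(s,t) / (s_s · s_t) = 247.836 / (23.145 × 14.670)
  = 247.836 / 339.5371 ≈ 0.7299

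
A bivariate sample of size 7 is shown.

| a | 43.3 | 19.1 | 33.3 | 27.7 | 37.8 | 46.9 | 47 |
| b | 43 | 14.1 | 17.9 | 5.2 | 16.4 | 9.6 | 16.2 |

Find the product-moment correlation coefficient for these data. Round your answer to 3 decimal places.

0.319

n = 7, Σa = 255.1, Σb = 122.4, Σa² = 9953.33, Σb² = 3018.82, Σab = 4702.88
nΣab − ΣaΣb = 32920.16 − 31224.24 = 1695.92
nΣa² − (Σa)² = 69673.31 − 65076.01 = 4597.3; nΣb² − (Σb)² = 21131.74 − 14981.76 = 6149.98
r = 1695.92 / √(4597.3 × 6149.98) = 1695.92 / 5317.2646 ≈ 0.319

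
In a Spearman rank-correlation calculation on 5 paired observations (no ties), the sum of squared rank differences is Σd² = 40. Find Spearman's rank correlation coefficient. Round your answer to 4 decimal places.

-1.0000

ρ = 1 − 6Σd² / [n(n²−1)] = 1 − 6×40 / (5×24)
  = 1 − 240/120 = 1 − 2.00000 ≈ -1.0000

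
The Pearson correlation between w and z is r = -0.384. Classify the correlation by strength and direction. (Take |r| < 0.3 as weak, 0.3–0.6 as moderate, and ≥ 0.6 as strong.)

moderate negative

r = -0.384 < 0 so the relationship is negative.
|r| = 0.384, which falls in the moderate range.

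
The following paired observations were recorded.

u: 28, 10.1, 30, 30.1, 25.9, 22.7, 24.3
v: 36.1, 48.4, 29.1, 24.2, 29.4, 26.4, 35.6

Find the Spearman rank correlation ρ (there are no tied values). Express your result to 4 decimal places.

-0.5357

Rank u: 5, 1, 6, 7, 4, 2, 3
Rank v: 6, 7, 3, 1, 4, 2, 5
d = rank(u) − rank(v): -1, -6, 3, 6, 0, 0, -2; Σd² = 86
ρ = 1 − 6Σd² / [n(n²−1)] = 1 − 6×86 / (7×48) = 1 − 516/336 ≈ -0.5357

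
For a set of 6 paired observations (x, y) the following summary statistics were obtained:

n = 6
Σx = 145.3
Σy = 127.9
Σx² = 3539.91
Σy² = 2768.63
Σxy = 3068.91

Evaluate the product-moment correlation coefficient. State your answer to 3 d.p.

r = (nΣxy − ΣxΣy) / √[(nΣx² − (Σx)²)(nΣy² − (Σy)²)]
Numerator: 6×3068.91 − 145.3×127.9 = -170.41
Denominator: √[(21239.46 − 21112.09)(16611.78 − 16358.41)] = √[127.37 × 253.37] = 179.6434
r = -170.41 / 179.6434 ≈ -0.949

-0.949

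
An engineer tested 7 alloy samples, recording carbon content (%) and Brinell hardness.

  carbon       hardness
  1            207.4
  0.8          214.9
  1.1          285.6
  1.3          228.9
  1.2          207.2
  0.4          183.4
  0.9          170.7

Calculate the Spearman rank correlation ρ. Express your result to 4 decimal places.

Rank carbon: 4, 2, 5, 7, 6, 1, 3
Rank hardness: 4, 5, 7, 6, 3, 2, 1
d = rank(carbon) − rank(hardness): 0, -3, -2, 1, 3, -1, 2; Σd² = 28
ρ = 1 − 6Σd² / [n(n²−1)] = 1 − 6×28 / (7×48) = 1 − 168/336 ≈ 0.5000

0.5000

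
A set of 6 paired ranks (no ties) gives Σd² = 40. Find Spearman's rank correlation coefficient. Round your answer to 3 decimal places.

-0.143

ρ = 1 − 6Σd² / [n(n²−1)] = 1 − 6×40 / (6×35)
  = 1 − 240/210 = 1 − 1.1429 ≈ -0.143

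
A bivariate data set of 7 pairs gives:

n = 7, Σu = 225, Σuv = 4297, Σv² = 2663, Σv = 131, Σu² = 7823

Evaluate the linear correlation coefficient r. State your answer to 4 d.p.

r = (nΣuv − ΣuΣv) / √[(nΣu² − (Σu)²)(nΣv² − (Σv)²)]
Numerator: 7×4297 − 225×131 = 604
Denominator: √[(54761 − 50625)(18641 − 17161)] = √[4136 × 1480] = 2474.1221
r = 604 / 2474.1221 ≈ 0.2441

0.2441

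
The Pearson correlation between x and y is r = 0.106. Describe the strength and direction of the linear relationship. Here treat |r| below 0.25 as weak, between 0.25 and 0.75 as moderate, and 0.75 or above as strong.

r = 0.106 > 0 so the relationship is positive.
|r| = 0.106, which falls in the weak range.

weak positive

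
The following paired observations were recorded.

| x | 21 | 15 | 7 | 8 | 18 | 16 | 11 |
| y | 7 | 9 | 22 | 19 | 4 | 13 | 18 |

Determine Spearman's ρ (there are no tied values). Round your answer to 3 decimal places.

Rank x: 7, 4, 1, 2, 6, 5, 3
Rank y: 2, 3, 7, 6, 1, 4, 5
d = rank(x) − rank(y): 5, 1, -6, -4, 5, 1, -2; Σd² = 108
ρ = 1 − 6Σd² / [n(n²−1)] = 1 − 6×108 / (7×48) = 1 − 648/336 ≈ -0.929

-0.929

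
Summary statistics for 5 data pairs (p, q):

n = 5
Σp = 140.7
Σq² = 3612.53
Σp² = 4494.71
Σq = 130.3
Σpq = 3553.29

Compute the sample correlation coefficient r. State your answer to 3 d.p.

-0.333

r = (nΣpq − ΣpΣq) / √[(nΣp² − (Σp)²)(nΣq² − (Σq)²)]
Numerator: 5×3553.29 − 140.7×130.3 = -566.76
Denominator: √[(22473.55 − 19796.49)(18062.65 − 16978.09)] = √[2677.06 × 1084.56] = 1703.9461
r = -566.76 / 1703.9461 ≈ -0.333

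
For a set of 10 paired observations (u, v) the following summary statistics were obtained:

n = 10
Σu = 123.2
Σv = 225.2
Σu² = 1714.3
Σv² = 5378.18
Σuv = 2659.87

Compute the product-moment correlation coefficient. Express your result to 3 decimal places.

r = (nΣuv − ΣuΣv) / √[(nΣu² − (Σu)²)(nΣv² − (Σv)²)]
Numerator: 10×2659.87 − 123.2×225.2 = -1145.94
Denominator: √[(17143 − 15178.24)(53781.8 − 50715.04)] = √[1964.76 × 3066.76] = 2454.6787
r = -1145.94 / 2454.6787 ≈ -0.467

-0.467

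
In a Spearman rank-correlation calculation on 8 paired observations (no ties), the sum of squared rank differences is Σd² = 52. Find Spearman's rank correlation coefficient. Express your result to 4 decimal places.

ρ = 1 − 6Σd² / [n(n²−1)] = 1 − 6×52 / (8×63)
  = 1 − 312/504 = 1 − 0.61905 ≈ 0.3810

0.3810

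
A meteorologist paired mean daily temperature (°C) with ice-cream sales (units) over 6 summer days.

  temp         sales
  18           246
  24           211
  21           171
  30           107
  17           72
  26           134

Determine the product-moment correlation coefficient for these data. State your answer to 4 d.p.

-0.2026

n = 6, Σx = 136, Σy = 941, Σx² = 3206, Σy² = 168867, Σxy = 21001
nΣxy − ΣxΣy = 126006 − 127976 = -1970
nΣx² − (Σx)² = 19236 − 18496 = 740; nΣy² − (Σy)² = 1013202 − 885481 = 127721
r = -1970 / √(740 × 127721) = -1970 / 9721.8074 ≈ -0.2026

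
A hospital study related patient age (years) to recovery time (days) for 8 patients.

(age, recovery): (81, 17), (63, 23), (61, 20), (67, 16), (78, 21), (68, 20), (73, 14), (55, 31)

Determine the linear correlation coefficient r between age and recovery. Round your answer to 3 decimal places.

-0.665

n = 8, Σx = 546, Σy = 162, Σx² = 37802, Σy² = 3472, Σxy = 10843
nΣxy − ΣxΣy = 86744 − 88452 = -1708
nΣx² − (Σx)² = 302416 − 298116 = 4300; nΣy² − (Σy)² = 27776 − 26244 = 1532
r = -1708 / √(4300 × 1532) = -1708 / 2566.6320 ≈ -0.665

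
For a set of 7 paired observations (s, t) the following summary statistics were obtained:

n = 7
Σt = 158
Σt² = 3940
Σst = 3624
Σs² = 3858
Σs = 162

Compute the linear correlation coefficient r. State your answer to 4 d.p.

r = (nΣst − ΣsΣt) / √[(nΣs² − (Σs)²)(nΣt² − (Σt)²)]
Numerator: 7×3624 − 162×158 = -228
Denominator: √[(27006 − 26244)(27580 − 24964)] = √[762 × 2616] = 1411.8753
r = -228 / 1411.8753 ≈ -0.1615

-0.1615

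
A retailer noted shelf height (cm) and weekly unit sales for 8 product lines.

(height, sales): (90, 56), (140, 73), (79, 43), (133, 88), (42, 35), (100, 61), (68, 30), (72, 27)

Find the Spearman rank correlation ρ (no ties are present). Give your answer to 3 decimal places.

0.881

Rank height: 5, 8, 4, 7, 1, 6, 2, 3
Rank sales: 5, 7, 4, 8, 3, 6, 2, 1
d = rank(height) − rank(sales): 0, 1, 0, -1, -2, 0, 0, 2; Σd² = 10
ρ = 1 − 6Σd² / [n(n²−1)] = 1 − 6×10 / (8×63) = 1 − 60/504 ≈ 0.881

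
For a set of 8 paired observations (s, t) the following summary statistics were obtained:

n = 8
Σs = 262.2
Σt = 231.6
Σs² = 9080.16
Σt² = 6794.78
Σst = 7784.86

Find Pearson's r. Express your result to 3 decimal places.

r = (nΣst − ΣsΣt) / √[(nΣs² − (Σs)²)(nΣt² − (Σt)²)]
Numerator: 8×7784.86 − 262.2×231.6 = 1553.36
Denominator: √[(72641.28 − 68748.84)(54358.24 − 53638.56)] = √[3892.44 × 719.68] = 1673.7118
r = 1553.36 / 1673.7118 ≈ 0.928

0.928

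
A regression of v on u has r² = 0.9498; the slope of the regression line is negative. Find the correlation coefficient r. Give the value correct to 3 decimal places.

-0.975

|r| = √0.9498 = 0.975
The association is negative, so r = −0.975.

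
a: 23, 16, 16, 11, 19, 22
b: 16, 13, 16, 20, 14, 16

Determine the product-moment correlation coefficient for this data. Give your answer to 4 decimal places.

n = 6, Σa = 107, Σb = 95, Σa² = 2007, Σb² = 1533, Σab = 1670
nΣab − ΣaΣb = 10020 − 10165 = -145
nΣa² − (Σa)² = 12042 − 11449 = 593; nΣb² − (Σb)² = 9198 − 9025 = 173
r = -145 / √(593 × 173) = -145 / 320.2952 ≈ -0.4527

-0.4527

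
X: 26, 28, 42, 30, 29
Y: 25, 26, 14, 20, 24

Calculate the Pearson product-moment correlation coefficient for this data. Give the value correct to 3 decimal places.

-0.940

n = 5, ΣX = 155, ΣY = 109, ΣX² = 4965, ΣY² = 2473, ΣXY = 3262
nΣXY − ΣXΣY = 16310 − 16895 = -585
nΣX² − (ΣX)² = 24825 − 24025 = 800; nΣY² − (ΣY)² = 12365 − 11881 = 484
r = -585 / √(800 × 484) = -585 / 622.2540 ≈ -0.940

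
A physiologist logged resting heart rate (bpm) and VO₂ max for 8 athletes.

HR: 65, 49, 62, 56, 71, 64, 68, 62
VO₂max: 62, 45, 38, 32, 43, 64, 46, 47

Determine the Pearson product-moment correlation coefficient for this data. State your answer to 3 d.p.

n = 8, Σx = 497, Σy = 377, Σx² = 31211, Σy² = 18607, Σxy = 23574
nΣxy − ΣxΣy = 188592 − 187369 = 1223
nΣx² − (Σx)² = 249688 − 247009 = 2679; nΣy² − (Σy)² = 148856 − 142129 = 6727
r = 1223 / √(2679 × 6727) = 1223 / 4245.1894 ≈ 0.288

0.288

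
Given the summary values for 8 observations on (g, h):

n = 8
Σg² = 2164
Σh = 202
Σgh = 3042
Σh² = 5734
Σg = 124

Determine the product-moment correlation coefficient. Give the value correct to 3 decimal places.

-0.227

r = (nΣgh − ΣgΣh) / √[(nΣg² − (Σg)²)(nΣh² − (Σh)²)]
Numerator: 8×3042 − 124×202 = -712
Denominator: √[(17312 − 15376)(45872 − 40804)] = √[1936 × 5068] = 3132.3550
r = -712 / 3132.3550 ≈ -0.227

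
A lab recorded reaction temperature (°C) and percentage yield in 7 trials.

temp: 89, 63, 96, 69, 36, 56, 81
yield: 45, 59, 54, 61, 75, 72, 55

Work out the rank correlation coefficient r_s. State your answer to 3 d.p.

Rank temp: 6, 3, 7, 4, 1, 2, 5
Rank yield: 1, 4, 2, 5, 7, 6, 3
d = rank(temp) − rank(yield): 5, -1, 5, -1, -6, -4, 2; Σd² = 108
ρ = 1 − 6Σd² / [n(n²−1)] = 1 − 6×108 / (7×48) = 1 − 648/336 ≈ -0.929

-0.929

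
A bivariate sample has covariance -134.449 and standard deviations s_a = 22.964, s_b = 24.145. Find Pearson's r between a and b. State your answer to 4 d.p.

r = Cov(a,b) / (s_a · s_b) = -134.449 / (22.964 × 24.145)
  = -134.449 / 554.4658 ≈ -0.2425

-0.2425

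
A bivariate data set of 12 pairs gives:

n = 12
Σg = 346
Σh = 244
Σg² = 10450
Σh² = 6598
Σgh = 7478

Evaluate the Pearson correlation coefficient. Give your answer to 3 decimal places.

r = (nΣgh − ΣgΣh) / √[(nΣg² − (Σg)²)(nΣh² − (Σh)²)]
Numerator: 12×7478 − 346×244 = 5312
Denominator: √[(125400 − 119716)(79176 − 59536)] = √[5684 × 19640] = 10565.6879
r = 5312 / 10565.6879 ≈ 0.503

0.503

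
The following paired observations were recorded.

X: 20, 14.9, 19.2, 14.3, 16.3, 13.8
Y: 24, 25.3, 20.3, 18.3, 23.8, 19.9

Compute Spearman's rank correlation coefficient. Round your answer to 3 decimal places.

0.543

Rank X: 6, 3, 5, 2, 4, 1
Rank Y: 5, 6, 3, 1, 4, 2
d = rank(X) − rank(Y): 1, -3, 2, 1, 0, -1; Σd² = 16
ρ = 1 − 6Σd² / [n(n²−1)] = 1 − 6×16 / (6×35) = 1 − 96/210 ≈ 0.543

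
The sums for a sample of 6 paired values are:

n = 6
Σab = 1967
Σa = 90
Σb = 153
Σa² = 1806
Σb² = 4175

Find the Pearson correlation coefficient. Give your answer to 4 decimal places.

-0.9288

r = (nΣab − ΣaΣb) / √[(nΣa² − (Σa)²)(nΣb² − (Σb)²)]
Numerator: 6×1967 − 90×153 = -1968
Denominator: √[(10836 − 8100)(25050 − 23409)] = √[2736 × 1641] = 2118.9092
r = -1968 / 2118.9092 ≈ -0.9288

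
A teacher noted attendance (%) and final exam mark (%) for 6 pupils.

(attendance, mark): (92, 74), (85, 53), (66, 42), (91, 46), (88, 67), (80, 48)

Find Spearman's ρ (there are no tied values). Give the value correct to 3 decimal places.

Rank attendance: 6, 3, 1, 5, 4, 2
Rank mark: 6, 4, 1, 2, 5, 3
d = rank(attendance) − rank(mark): 0, -1, 0, 3, -1, -1; Σd² = 12
ρ = 1 − 6Σd² / [n(n²−1)] = 1 − 6×12 / (6×35) = 1 − 72/210 ≈ 0.657

0.657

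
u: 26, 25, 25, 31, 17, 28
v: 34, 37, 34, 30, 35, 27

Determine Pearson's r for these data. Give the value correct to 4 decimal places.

-0.5927

n = 6, Σu = 152, Σv = 197, Σu² = 3960, Σv² = 6535, Σuv = 4940
nΣuv − ΣuΣv = 29640 − 29944 = -304
nΣu² − (Σu)² = 23760 − 23104 = 656; nΣv² − (Σv)² = 39210 − 38809 = 401
r = -304 / √(656 × 401) = -304 / 512.8899 ≈ -0.5927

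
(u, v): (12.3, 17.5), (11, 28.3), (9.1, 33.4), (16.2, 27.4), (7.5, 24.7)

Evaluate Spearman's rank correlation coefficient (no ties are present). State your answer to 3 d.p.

Rank u: 4, 3, 2, 5, 1
Rank v: 1, 4, 5, 3, 2
d = rank(u) − rank(v): 3, -1, -3, 2, -1; Σd² = 24
ρ = 1 − 6Σd² / [n(n²−1)] = 1 − 6×24 / (5×24) = 1 − 144/120 ≈ -0.200

-0.200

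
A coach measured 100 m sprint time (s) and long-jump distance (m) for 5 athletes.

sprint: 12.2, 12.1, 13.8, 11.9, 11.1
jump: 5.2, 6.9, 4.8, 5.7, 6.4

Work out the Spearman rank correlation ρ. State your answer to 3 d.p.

-0.700

Rank sprint: 4, 3, 5, 2, 1
Rank jump: 2, 5, 1, 3, 4
d = rank(sprint) − rank(jump): 2, -2, 4, -1, -3; Σd² = 34
ρ = 1 − 6Σd² / [n(n²−1)] = 1 − 6×34 / (5×24) = 1 − 204/120 ≈ -0.700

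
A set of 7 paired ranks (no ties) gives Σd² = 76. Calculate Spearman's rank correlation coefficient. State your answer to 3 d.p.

ρ = 1 − 6Σd² / [n(n²−1)] = 1 − 6×76 / (7×48)
  = 1 − 456/336 = 1 − 1.3571 ≈ -0.357

-0.357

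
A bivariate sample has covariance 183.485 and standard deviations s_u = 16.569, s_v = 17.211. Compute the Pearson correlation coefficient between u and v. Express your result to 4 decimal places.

0.6434

r = Cov(u,v) / (s_u · s_v) = 183.485 / (16.569 × 17.211)
  = 183.485 / 285.1691 ≈ 0.6434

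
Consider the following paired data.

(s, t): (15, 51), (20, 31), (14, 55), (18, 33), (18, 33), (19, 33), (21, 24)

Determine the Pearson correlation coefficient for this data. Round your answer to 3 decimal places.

-0.974

n = 7, Σs = 125, Σt = 260, Σs² = 2271, Σt² = 10430, Σst = 4474
nΣst − ΣsΣt = 31318 − 32500 = -1182
nΣs² − (Σs)² = 15897 − 15625 = 272; nΣt² − (Σt)² = 73010 − 67600 = 5410
r = -1182 / √(272 × 5410) = -1182 / 1213.0622 ≈ -0.974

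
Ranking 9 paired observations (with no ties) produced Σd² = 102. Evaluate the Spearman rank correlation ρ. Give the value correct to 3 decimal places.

0.150

ρ = 1 − 6Σd² / [n(n²−1)] = 1 − 6×102 / (9×80)
  = 1 − 612/720 = 1 − 0.8500 ≈ 0.150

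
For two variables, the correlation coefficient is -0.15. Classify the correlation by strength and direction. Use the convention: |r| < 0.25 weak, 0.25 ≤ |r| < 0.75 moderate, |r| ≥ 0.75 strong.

weak negative

r = -0.15 < 0 so the relationship is negative.
|r| = 0.15, which falls in the weak range.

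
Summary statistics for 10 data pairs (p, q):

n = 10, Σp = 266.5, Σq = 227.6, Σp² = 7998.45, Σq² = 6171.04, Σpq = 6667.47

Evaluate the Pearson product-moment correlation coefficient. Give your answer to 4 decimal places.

r = (nΣpq − ΣpΣq) / √[(nΣp² − (Σp)²)(nΣq² − (Σq)²)]
Numerator: 10×6667.47 − 266.5×227.6 = 6019.3
Denominator: √[(79984.5 − 71022.25)(61710.4 − 51801.76)] = √[8962.25 × 9908.64] = 9423.5720
r = 6019.3 / 9423.5720 ≈ 0.6387

0.6387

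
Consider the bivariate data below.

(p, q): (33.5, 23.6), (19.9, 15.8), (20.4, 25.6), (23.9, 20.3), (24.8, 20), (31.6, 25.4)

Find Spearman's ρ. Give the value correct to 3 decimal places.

Rank p: 6, 1, 2, 3, 4, 5
Rank q: 4, 1, 6, 3, 2, 5
d = rank(p) − rank(q): 2, 0, -4, 0, 2, 0; Σd² = 24
ρ = 1 − 6Σd² / [n(n²−1)] = 1 − 6×24 / (6×35) = 1 − 144/210 ≈ 0.314

0.314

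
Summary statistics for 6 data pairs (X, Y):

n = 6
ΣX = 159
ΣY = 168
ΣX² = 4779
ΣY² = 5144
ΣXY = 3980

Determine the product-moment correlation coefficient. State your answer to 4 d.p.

-0.9462

r = (nΣXY − ΣXΣY) / √[(nΣX² − (ΣX)²)(nΣY² − (ΣY)²)]
Numerator: 6×3980 − 159×168 = -2832
Denominator: √[(28674 − 25281)(30864 − 28224)] = √[3393 × 2640] = 2992.9116
r = -2832 / 2992.9116 ≈ -0.9462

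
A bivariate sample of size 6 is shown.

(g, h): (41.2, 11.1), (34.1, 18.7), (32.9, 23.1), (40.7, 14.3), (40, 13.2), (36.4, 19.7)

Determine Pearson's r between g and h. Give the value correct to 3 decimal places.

-0.942

n = 6, Σg = 225.3, Σh = 100.1, Σg² = 8524.11, Σh² = 1773.33, Σgh = 3682.07
nΣgh − ΣgΣh = 22092.42 − 22552.53 = -460.11
nΣg² − (Σg)² = 51144.66 − 50760.09 = 384.57; nΣh² − (Σh)² = 10639.98 − 10020.01 = 619.97
r = -460.11 / √(384.57 × 619.97) = -460.11 / 488.2846 ≈ -0.942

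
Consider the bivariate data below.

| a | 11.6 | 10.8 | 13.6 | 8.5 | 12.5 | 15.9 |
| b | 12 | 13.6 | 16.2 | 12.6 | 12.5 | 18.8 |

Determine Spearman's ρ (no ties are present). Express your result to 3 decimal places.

0.543

Rank a: 3, 2, 5, 1, 4, 6
Rank b: 1, 4, 5, 3, 2, 6
d = rank(a) − rank(b): 2, -2, 0, -2, 2, 0; Σd² = 16
ρ = 1 − 6Σd² / [n(n²−1)] = 1 − 6×16 / (6×35) = 1 − 96/210 ≈ 0.543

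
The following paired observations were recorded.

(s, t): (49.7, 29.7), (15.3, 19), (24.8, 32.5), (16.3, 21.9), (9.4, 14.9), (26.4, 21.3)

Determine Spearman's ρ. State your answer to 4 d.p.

0.7143

Rank s: 6, 2, 4, 3, 1, 5
Rank t: 5, 2, 6, 4, 1, 3
d = rank(s) − rank(t): 1, 0, -2, -1, 0, 2; Σd² = 10
ρ = 1 − 6Σd² / [n(n²−1)] = 1 − 6×10 / (6×35) = 1 − 60/210 ≈ 0.7143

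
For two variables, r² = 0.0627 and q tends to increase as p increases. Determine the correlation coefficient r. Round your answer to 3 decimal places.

|r| = √0.0627 = 0.250
The association is positive, so r = 0.250.

0.250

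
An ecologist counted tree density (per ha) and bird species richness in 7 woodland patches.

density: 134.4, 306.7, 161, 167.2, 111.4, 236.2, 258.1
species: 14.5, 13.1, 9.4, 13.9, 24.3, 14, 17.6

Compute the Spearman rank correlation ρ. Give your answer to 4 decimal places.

-0.3571

Rank density: 2, 7, 3, 4, 1, 5, 6
Rank species: 5, 2, 1, 3, 7, 4, 6
d = rank(density) − rank(species): -3, 5, 2, 1, -6, 1, 0; Σd² = 76
ρ = 1 − 6Σd² / [n(n²−1)] = 1 − 6×76 / (7×48) = 1 − 456/336 ≈ -0.3571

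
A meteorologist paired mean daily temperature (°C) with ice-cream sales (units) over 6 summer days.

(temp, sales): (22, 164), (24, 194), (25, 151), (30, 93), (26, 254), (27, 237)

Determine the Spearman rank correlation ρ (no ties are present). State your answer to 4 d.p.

-0.0857

Rank temp: 1, 2, 3, 6, 4, 5
Rank sales: 3, 4, 2, 1, 6, 5
d = rank(temp) − rank(sales): -2, -2, 1, 5, -2, 0; Σd² = 38
ρ = 1 − 6Σd² / [n(n²−1)] = 1 − 6×38 / (6×35) = 1 − 228/210 ≈ -0.0857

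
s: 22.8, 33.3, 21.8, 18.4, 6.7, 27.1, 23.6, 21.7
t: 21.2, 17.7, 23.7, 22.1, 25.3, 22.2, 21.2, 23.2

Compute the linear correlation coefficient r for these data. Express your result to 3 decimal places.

n = 8, Σs = 175.4, Σt = 176.6, Σs² = 4249.68, Σt² = 3933.44, Σst = 3770.96
nΣst − ΣsΣt = 30167.68 − 30975.64 = -807.96
nΣs² − (Σs)² = 33997.44 − 30765.16 = 3232.28; nΣt² − (Σt)² = 31467.52 − 31187.56 = 279.96
r = -807.96 / √(3232.28 × 279.96) = -807.96 / 951.2671 ≈ -0.849

-0.849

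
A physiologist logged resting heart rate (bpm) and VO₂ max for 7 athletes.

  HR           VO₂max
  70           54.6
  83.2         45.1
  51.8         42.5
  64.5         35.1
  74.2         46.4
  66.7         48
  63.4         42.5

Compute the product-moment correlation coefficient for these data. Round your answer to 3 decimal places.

0.321

n = 7, Σx = 473.8, Σy = 314.2, Σx² = 32639.82, Σy² = 14316.64, Σxy = 21378.75
nΣxy − ΣxΣy = 149651.25 − 148867.96 = 783.29
nΣx² − (Σx)² = 228478.74 − 224486.44 = 3992.3; nΣy² − (Σy)² = 100216.48 − 98721.64 = 1494.84
r = 783.29 / √(3992.3 × 1494.84) = 783.29 / 2442.9183 ≈ 0.321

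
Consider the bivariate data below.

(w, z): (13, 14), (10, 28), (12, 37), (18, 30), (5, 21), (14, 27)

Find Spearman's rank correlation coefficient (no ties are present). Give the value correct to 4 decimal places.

Rank w: 4, 2, 3, 6, 1, 5
Rank z: 1, 4, 6, 5, 2, 3
d = rank(w) − rank(z): 3, -2, -3, 1, -1, 2; Σd² = 28
ρ = 1 − 6Σd² / [n(n²−1)] = 1 − 6×28 / (6×35) = 1 − 168/210 ≈ 0.2000

0.2000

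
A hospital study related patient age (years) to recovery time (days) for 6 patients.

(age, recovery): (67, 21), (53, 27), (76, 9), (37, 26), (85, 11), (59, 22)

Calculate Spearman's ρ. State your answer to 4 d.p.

Rank age: 4, 2, 5, 1, 6, 3
Rank recovery: 3, 6, 1, 5, 2, 4
d = rank(age) − rank(recovery): 1, -4, 4, -4, 4, -1; Σd² = 66
ρ = 1 − 6Σd² / [n(n²−1)] = 1 − 6×66 / (6×35) = 1 − 396/210 ≈ -0.8857

-0.8857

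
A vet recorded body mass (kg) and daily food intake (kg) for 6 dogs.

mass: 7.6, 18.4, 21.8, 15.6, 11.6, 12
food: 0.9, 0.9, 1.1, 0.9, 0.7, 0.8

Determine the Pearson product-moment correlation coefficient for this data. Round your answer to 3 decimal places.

n = 6, Σx = 87, Σy = 5.3, Σx² = 1393.48, Σy² = 4.77, Σxy = 79.14
nΣxy − ΣxΣy = 474.84 − 461.1 = 13.74
nΣx² − (Σx)² = 8360.88 − 7569 = 791.88; nΣy² − (Σy)² = 28.62 − 28.09 = 0.53
r = 13.74 / √(791.88 × 0.53) = 13.74 / 20.4865 ≈ 0.671

0.671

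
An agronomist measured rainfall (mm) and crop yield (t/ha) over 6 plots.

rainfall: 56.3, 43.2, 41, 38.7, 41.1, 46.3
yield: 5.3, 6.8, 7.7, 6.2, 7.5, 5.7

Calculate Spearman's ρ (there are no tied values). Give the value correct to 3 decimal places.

-0.657

Rank rainfall: 6, 4, 2, 1, 3, 5
Rank yield: 1, 4, 6, 3, 5, 2
d = rank(rainfall) − rank(yield): 5, 0, -4, -2, -2, 3; Σd² = 58
ρ = 1 − 6Σd² / [n(n²−1)] = 1 − 6×58 / (6×35) = 1 − 348/210 ≈ -0.657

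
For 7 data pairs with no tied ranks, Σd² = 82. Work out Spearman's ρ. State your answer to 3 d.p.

-0.464

ρ = 1 − 6Σd² / [n(n²−1)] = 1 − 6×82 / (7×48)
  = 1 − 492/336 = 1 − 1.4643 ≈ -0.464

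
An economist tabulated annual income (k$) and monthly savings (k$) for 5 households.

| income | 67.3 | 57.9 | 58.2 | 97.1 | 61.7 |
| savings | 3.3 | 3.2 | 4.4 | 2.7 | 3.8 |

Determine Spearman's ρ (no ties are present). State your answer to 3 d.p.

Rank income: 4, 1, 2, 5, 3
Rank savings: 3, 2, 5, 1, 4
d = rank(income) − rank(savings): 1, -1, -3, 4, -1; Σd² = 28
ρ = 1 − 6Σd² / [n(n²−1)] = 1 − 6×28 / (5×24) = 1 − 168/120 ≈ -0.400

-0.400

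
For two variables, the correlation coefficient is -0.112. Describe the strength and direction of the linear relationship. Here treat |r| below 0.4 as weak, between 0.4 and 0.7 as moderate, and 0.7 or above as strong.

r = -0.112 < 0 so the relationship is negative.
|r| = 0.112, which falls in the weak range.

weak negative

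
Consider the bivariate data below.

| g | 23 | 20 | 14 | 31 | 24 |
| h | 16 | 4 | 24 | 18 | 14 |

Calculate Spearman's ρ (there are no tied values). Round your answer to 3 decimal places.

Rank g: 3, 2, 1, 5, 4
Rank h: 3, 1, 5, 4, 2
d = rank(g) − rank(h): 0, 1, -4, 1, 2; Σd² = 22
ρ = 1 − 6Σd² / [n(n²−1)] = 1 − 6×22 / (5×24) = 1 − 132/120 ≈ -0.100

-0.100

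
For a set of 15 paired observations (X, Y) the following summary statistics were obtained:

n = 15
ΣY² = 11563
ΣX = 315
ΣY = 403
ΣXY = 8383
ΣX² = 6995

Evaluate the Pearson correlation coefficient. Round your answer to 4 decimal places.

r = (nΣXY − ΣXΣY) / √[(nΣX² − (ΣX)²)(nΣY² − (ΣY)²)]
Numerator: 15×8383 − 315×403 = -1200
Denominator: √[(104925 − 99225)(173445 − 162409)] = √[5700 × 11036] = 7931.2798
r = -1200 / 7931.2798 ≈ -0.1513

-0.1513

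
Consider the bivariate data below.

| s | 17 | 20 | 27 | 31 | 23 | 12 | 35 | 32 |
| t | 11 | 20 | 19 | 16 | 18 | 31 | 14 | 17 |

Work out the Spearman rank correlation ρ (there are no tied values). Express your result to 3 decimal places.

-0.452

Rank s: 2, 3, 5, 6, 4, 1, 8, 7
Rank t: 1, 7, 6, 3, 5, 8, 2, 4
d = rank(s) − rank(t): 1, -4, -1, 3, -1, -7, 6, 3; Σd² = 122
ρ = 1 − 6Σd² / [n(n²−1)] = 1 − 6×122 / (8×63) = 1 − 732/504 ≈ -0.452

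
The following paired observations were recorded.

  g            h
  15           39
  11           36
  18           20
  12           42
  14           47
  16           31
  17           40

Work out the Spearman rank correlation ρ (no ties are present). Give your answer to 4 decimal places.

Rank g: 4, 1, 7, 2, 3, 5, 6
Rank h: 4, 3, 1, 6, 7, 2, 5
d = rank(g) − rank(h): 0, -2, 6, -4, -4, 3, 1; Σd² = 82
ρ = 1 − 6Σd² / [n(n²−1)] = 1 − 6×82 / (7×48) = 1 − 492/336 ≈ -0.4643

-0.4643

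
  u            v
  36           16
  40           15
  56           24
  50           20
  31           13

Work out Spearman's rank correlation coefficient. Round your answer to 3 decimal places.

Rank u: 2, 3, 5, 4, 1
Rank v: 3, 2, 5, 4, 1
d = rank(u) − rank(v): -1, 1, 0, 0, 0; Σd² = 2
ρ = 1 − 6Σd² / [n(n²−1)] = 1 − 6×2 / (5×24) = 1 − 12/120 ≈ 0.900

0.900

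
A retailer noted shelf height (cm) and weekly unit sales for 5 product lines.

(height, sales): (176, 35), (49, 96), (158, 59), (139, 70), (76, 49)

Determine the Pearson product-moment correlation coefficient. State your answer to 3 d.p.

-0.659

n = 5, Σx = 598, Σy = 309, Σx² = 83438, Σy² = 21223, Σxy = 33640
nΣxy − ΣxΣy = 168200 − 184782 = -16582
nΣx² − (Σx)² = 417190 − 357604 = 59586; nΣy² − (Σy)² = 106115 − 95481 = 10634
r = -16582 / √(59586 × 10634) = -16582 / 25172.1577 ≈ -0.659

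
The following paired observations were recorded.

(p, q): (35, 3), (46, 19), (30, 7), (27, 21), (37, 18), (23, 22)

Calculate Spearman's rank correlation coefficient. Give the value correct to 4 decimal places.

-0.4857

Rank p: 4, 6, 3, 2, 5, 1
Rank q: 1, 4, 2, 5, 3, 6
d = rank(p) − rank(q): 3, 2, 1, -3, 2, -5; Σd² = 52
ρ = 1 − 6Σd² / [n(n²−1)] = 1 − 6×52 / (6×35) = 1 − 312/210 ≈ -0.4857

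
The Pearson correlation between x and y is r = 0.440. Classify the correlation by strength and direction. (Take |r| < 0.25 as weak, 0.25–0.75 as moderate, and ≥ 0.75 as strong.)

r = 0.440 > 0 so the relationship is positive.
|r| = 0.440, which falls in the moderate range.

moderate positive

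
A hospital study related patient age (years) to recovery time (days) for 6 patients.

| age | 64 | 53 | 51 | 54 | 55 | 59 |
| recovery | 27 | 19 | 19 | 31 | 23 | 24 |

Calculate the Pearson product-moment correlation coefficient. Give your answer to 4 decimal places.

0.4619

n = 6, Σx = 336, Σy = 143, Σx² = 18928, Σy² = 3517, Σxy = 8059
nΣxy − ΣxΣy = 48354 − 48048 = 306
nΣx² − (Σx)² = 113568 − 112896 = 672; nΣy² − (Σy)² = 21102 − 20449 = 653
r = 306 / √(672 × 653) = 306 / 662.4319 ≈ 0.4619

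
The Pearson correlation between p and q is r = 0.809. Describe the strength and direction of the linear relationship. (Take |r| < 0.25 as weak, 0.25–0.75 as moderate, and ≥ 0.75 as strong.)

r = 0.809 > 0 so the relationship is positive.
|r| = 0.809, which falls in the strong range.

strong positive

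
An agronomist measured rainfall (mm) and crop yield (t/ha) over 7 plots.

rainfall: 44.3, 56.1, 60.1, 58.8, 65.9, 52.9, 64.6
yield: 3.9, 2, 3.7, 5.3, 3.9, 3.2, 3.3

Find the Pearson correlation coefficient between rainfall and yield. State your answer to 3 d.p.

n = 7, Σx = 402.7, Σy = 25.3, Σx² = 23493.53, Σy² = 97.33, Σxy = 1458.45
nΣxy − ΣxΣy = 10209.15 − 10188.31 = 20.84
nΣx² − (Σx)² = 164454.71 − 162167.29 = 2287.42; nΣy² − (Σy)² = 681.31 − 640.09 = 41.22
r = 20.84 / √(2287.42 × 41.22) = 20.84 / 307.0626 ≈ 0.068

0.068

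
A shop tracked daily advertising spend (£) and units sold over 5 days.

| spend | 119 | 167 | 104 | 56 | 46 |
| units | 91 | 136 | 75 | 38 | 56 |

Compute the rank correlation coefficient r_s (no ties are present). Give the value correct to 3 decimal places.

Rank spend: 4, 5, 3, 2, 1
Rank units: 4, 5, 3, 1, 2
d = rank(spend) − rank(units): 0, 0, 0, 1, -1; Σd² = 2
ρ = 1 − 6Σd² / [n(n²−1)] = 1 − 6×2 / (5×24) = 1 − 12/120 ≈ 0.900

0.900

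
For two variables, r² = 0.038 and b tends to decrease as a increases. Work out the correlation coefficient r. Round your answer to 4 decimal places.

-0.1949

|r| = √0.038 = 0.1949
The association is negative, so r = −0.1949.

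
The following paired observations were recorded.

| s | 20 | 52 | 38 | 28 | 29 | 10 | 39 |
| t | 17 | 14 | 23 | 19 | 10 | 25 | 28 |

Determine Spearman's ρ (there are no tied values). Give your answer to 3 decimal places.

-0.107

Rank s: 2, 7, 5, 3, 4, 1, 6
Rank t: 3, 2, 5, 4, 1, 6, 7
d = rank(s) − rank(t): -1, 5, 0, -1, 3, -5, -1; Σd² = 62
ρ = 1 − 6Σd² / [n(n²−1)] = 1 − 6×62 / (7×48) = 1 − 372/336 ≈ -0.107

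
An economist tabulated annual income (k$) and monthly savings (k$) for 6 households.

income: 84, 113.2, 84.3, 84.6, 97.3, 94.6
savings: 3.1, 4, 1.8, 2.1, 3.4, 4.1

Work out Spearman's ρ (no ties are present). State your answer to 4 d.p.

0.6571

Rank income: 1, 6, 2, 3, 5, 4
Rank savings: 3, 5, 1, 2, 4, 6
d = rank(income) − rank(savings): -2, 1, 1, 1, 1, -2; Σd² = 12
ρ = 1 − 6Σd² / [n(n²−1)] = 1 − 6×12 / (6×35) = 1 − 72/210 ≈ 0.6571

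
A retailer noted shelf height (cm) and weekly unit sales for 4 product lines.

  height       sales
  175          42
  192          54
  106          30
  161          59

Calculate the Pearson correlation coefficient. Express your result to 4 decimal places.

0.7418

n = 4, Σx = 634, Σy = 185, Σx² = 104646, Σy² = 9061, Σxy = 30397
nΣxy − ΣxΣy = 121588 − 117290 = 4298
nΣx² − (Σx)² = 418584 − 401956 = 16628; nΣy² − (Σy)² = 36244 − 34225 = 2019
r = 4298 / √(16628 × 2019) = 4298 / 5794.1291 ≈ 0.7418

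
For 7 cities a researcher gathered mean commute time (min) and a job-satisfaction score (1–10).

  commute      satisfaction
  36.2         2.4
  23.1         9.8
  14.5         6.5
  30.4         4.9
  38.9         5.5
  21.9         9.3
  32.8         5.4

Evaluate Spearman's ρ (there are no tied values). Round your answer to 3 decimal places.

Rank commute: 6, 3, 1, 4, 7, 2, 5
Rank satisfaction: 1, 7, 5, 2, 4, 6, 3
d = rank(commute) − rank(satisfaction): 5, -4, -4, 2, 3, -4, 2; Σd² = 90
ρ = 1 − 6Σd² / [n(n²−1)] = 1 − 6×90 / (7×48) = 1 − 540/336 ≈ -0.607

-0.607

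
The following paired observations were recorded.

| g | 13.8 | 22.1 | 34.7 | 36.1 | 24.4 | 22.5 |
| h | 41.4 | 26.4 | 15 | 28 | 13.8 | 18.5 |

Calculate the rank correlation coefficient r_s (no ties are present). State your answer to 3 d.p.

-0.371

Rank g: 1, 2, 5, 6, 4, 3
Rank h: 6, 4, 2, 5, 1, 3
d = rank(g) − rank(h): -5, -2, 3, 1, 3, 0; Σd² = 48
ρ = 1 − 6Σd² / [n(n²−1)] = 1 − 6×48 / (6×35) = 1 − 288/210 ≈ -0.371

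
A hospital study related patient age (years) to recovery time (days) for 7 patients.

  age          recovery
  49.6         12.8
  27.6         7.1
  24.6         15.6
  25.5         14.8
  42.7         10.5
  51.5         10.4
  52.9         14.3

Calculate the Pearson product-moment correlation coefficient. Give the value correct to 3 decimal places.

n = 7, Σx = 274.4, Σy = 85.5, Σx² = 11751.28, Σy² = 1099.55, Σxy = 3332.42
nΣxy − ΣxΣy = 23326.94 − 23461.2 = -134.26
nΣx² − (Σx)² = 82258.96 − 75295.36 = 6963.6; nΣy² − (Σy)² = 7696.85 − 7310.25 = 386.6
r = -134.26 / √(6963.6 × 386.6) = -134.26 / 1640.7705 ≈ -0.082

-0.082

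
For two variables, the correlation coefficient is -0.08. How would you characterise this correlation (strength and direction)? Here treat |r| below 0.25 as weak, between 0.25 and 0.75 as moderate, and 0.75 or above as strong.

weak negative

r = -0.08 < 0 so the relationship is negative.
|r| = 0.08, which falls in the weak range.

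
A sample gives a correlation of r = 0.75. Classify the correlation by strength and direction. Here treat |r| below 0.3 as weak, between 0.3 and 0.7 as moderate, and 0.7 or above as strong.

r = 0.75 > 0 so the relationship is positive.
|r| = 0.75, which falls in the strong range.

strong positive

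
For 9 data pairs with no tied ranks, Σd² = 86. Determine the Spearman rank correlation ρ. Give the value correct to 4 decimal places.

0.2833

ρ = 1 − 6Σd² / [n(n²−1)] = 1 − 6×86 / (9×80)
  = 1 − 516/720 = 1 − 0.71667 ≈ 0.2833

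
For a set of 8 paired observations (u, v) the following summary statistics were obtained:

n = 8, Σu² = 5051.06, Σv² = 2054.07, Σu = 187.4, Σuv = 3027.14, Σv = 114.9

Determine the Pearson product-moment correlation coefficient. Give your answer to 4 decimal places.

r = (nΣuv − ΣuΣv) / √[(nΣu² − (Σu)²)(nΣv² − (Σv)²)]
Numerator: 8×3027.14 − 187.4×114.9 = 2684.86
Denominator: √[(40408.48 − 35118.76)(16432.56 − 13202.01)] = √[5289.72 × 3230.55] = 4133.8487
r = 2684.86 / 4133.8487 ≈ 0.6495

0.6495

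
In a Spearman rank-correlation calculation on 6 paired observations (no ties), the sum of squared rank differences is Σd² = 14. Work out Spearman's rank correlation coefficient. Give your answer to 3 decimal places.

0.600

ρ = 1 − 6Σd² / [n(n²−1)] = 1 − 6×14 / (6×35)
  = 1 − 84/210 = 1 − 0.4000 ≈ 0.600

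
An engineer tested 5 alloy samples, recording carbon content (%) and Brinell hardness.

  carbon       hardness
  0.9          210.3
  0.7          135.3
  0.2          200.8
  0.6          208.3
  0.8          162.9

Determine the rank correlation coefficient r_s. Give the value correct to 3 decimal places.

Rank carbon: 5, 3, 1, 2, 4
Rank hardness: 5, 1, 3, 4, 2
d = rank(carbon) − rank(hardness): 0, 2, -2, -2, 2; Σd² = 16
ρ = 1 − 6Σd² / [n(n²−1)] = 1 − 6×16 / (5×24) = 1 − 96/120 ≈ 0.200

0.200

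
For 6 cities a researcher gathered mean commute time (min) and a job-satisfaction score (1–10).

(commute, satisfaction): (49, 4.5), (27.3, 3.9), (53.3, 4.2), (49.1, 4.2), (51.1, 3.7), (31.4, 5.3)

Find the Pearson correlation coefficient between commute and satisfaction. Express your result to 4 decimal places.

-0.3382

n = 6, Σx = 261.2, Σy = 25.8, Σx² = 11995.16, Σy² = 112.52, Σxy = 1112.54
nΣxy − ΣxΣy = 6675.24 − 6738.96 = -63.72
nΣx² − (Σx)² = 71970.96 − 68225.44 = 3745.52; nΣy² − (Σy)² = 675.12 − 665.64 = 9.48
r = -63.72 / √(3745.52 × 9.48) = -63.72 / 188.4344 ≈ -0.3382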